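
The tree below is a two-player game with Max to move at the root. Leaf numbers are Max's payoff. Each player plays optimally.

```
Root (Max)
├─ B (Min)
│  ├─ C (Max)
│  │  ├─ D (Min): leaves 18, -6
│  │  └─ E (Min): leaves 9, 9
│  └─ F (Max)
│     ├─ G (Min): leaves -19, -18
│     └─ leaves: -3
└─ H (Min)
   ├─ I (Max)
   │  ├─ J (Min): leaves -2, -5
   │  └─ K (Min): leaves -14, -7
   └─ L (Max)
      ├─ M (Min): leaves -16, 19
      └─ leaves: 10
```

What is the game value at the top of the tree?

-3

D (Min): min(18, -6) = -6
E (Min): min(9, 9) = 9
C (Max): max(-6, 9) = 9
G (Min): min(-19, -18) = -19
F (Max): max(-19, -3) = -3
B (Min): min(9, -3) = -3
J (Min): min(-2, -5) = -5
K (Min): min(-14, -7) = -14
I (Max): max(-5, -14) = -5
M (Min): min(-16, 19) = -16
L (Max): max(-16, 10) = 10
H (Min): min(-5, 10) = -5
Root (Max): max(-3, -5) = -3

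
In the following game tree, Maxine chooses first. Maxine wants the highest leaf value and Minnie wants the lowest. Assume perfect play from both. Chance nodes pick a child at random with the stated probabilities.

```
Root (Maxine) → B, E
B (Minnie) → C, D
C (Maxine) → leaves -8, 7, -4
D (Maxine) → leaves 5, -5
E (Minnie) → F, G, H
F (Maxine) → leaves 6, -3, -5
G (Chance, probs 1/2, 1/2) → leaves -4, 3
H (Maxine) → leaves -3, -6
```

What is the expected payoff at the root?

5

C (Maxine): max(-8, 7, -4) = 7
D (Maxine): max(5, -5) = 5
B (Minnie): min(7, 5) = 5
F (Maxine): max(6, -3, -5) = 6
G (Chance): 1/2·-4 + 1/2·3 = -0.5
H (Maxine): max(-3, -6) = -3
E (Minnie): min(6, -0.5, -3) = -3
Root (Maxine): max(5, -3) = 5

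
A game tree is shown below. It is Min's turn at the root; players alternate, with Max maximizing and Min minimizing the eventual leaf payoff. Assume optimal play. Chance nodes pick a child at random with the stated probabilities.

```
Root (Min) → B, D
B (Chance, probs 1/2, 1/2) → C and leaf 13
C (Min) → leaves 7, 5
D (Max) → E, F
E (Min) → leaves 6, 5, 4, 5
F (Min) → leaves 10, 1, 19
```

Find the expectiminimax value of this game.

C (Min): min(7, 5) = 5
B (Chance): 1/2·5 + 1/2·13 = 9
E (Min): min(6, 5, 4, 5) = 4
F (Min): min(10, 1, 19) = 1
D (Max): max(4, 1) = 4
Root (Min): min(9, 4) = 4

4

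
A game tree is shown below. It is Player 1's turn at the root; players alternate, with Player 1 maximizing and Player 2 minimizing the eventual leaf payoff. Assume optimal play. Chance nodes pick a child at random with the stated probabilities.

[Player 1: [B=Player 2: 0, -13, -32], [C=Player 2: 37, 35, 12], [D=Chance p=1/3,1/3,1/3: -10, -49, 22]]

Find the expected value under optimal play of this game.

12

B (Player 2): min(0, -13, -32) = -32
C (Player 2): min(37, 35, 12) = 12
D (Chance): 1/3·-10 + 1/3·-49 + 1/3·22 = -12.33
Root (Player 1): max(-32, 12, -12.33) = 12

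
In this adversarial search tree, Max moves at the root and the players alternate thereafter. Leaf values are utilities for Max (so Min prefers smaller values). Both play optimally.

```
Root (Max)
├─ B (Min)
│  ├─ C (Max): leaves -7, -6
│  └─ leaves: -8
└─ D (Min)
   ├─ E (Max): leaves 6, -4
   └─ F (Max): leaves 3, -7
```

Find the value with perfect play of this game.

C (Max): max(-7, -6) = -6
B (Min): min(-6, -8) = -8
E (Max): max(6, -4) = 6
F (Max): max(3, -7) = 3
D (Min): min(6, 3) = 3
Root (Max): max(-8, 3) = 3

3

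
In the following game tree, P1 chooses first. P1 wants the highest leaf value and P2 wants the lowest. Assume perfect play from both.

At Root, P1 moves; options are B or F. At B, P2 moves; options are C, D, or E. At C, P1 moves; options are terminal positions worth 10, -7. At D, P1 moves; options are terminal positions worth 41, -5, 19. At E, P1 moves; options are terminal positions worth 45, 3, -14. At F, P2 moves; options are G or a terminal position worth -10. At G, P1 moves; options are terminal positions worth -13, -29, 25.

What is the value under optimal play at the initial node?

10

C (P1): max(10, -7) = 10
D (P1): max(41, -5, 19) = 41
E (P1): max(45, 3, -14) = 45
B (P2): min(10, 41, 45) = 10
G (P1): max(-13, -29, 25) = 25
F (P2): min(25, -10) = -10
Root (P1): max(10, -10) = 10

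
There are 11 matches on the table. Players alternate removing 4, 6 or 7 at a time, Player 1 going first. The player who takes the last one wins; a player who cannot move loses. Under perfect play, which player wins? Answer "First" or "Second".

Second

Compute winning (W) and losing (L) positions by backward induction:
i:   0  1  2  3  4  5  6  7  8  9 10 11
     L  L  L  L  W  W  W  W  W  W  W  L
Position 11 is L, so the second player wins.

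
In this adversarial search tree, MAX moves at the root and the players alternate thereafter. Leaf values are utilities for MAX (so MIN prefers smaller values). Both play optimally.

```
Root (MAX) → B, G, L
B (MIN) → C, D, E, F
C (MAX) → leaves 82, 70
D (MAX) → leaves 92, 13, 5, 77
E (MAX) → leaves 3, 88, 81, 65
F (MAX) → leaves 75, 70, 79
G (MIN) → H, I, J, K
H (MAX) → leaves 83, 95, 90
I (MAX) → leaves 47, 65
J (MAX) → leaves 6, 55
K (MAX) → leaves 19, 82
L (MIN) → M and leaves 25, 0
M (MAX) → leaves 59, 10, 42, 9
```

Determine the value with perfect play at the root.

79

C (MAX): max(82, 70) = 82
D (MAX): max(92, 13, 5, 77) = 92
E (MAX): max(3, 88, 81, 65) = 88
F (MAX): max(75, 70, 79) = 79
B (MIN): min(82, 92, 88, 79) = 79
H (MAX): max(83, 95, 90) = 95
I (MAX): max(47, 65) = 65
J (MAX): max(6, 55) = 55
K (MAX): max(19, 82) = 82
G (MIN): min(95, 65, 55, 82) = 55
M (MAX): max(59, 10, 42, 9) = 59
L (MIN): min(59, 25, 0) = 0
Root (MAX): max(79, 55, 0) = 79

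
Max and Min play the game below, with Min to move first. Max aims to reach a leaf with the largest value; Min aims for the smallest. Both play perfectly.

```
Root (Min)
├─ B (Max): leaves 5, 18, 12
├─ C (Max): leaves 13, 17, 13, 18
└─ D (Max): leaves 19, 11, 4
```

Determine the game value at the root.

18

B (Max): max(5, 18, 12) = 18
C (Max): max(13, 17, 13, 18) = 18
D (Max): max(19, 11, 4) = 19
Root (Min): min(18, 18, 19) = 18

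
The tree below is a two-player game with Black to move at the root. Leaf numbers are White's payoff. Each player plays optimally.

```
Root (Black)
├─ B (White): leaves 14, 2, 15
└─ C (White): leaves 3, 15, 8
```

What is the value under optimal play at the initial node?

15

B (White): max(14, 2, 15) = 15
C (White): max(3, 15, 8) = 15
Root (Black): min(15, 15) = 15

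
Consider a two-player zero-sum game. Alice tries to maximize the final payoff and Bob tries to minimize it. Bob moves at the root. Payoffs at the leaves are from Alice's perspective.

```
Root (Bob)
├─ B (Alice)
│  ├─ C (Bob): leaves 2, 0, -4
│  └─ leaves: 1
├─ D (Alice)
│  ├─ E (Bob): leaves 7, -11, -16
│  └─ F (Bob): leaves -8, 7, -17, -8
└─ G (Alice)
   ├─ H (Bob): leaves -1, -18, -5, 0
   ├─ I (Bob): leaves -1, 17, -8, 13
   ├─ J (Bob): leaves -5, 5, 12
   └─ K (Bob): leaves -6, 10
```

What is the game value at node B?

1

C: min(2, 0, -4) = -4
B: max(-4, 1) = 1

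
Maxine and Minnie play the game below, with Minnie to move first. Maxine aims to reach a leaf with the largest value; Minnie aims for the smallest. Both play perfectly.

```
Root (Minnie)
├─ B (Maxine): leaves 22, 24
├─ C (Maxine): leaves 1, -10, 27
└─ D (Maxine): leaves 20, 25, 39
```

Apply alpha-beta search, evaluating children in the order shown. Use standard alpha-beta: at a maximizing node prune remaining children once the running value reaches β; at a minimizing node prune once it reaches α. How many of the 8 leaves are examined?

7

B [α=-∞,β=+∞]: v=24
C [α=-∞,β=24]: v=27
D [α=-∞,β=24]: v=25 after child 2 ≥ β → β-cutoff, skip 1
Root [α=-∞,β=+∞]: v=24
Leaves evaluated: 7 of 8.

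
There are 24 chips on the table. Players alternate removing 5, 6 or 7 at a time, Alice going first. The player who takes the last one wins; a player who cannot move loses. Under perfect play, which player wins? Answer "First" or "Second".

Second

Compute winning (W) and losing (L) positions by backward induction:
i:   0  1  2  3  4  5  6  7  8  9 10 11 12 13 14 15 16 17 18 19 20 21 22 23 24
     L  L  L  L  L  W  W  W  W  W  W  W  L  L  L  L  L  W  W  W  W  W  W  W  L
Position 24 is L, so the second player wins.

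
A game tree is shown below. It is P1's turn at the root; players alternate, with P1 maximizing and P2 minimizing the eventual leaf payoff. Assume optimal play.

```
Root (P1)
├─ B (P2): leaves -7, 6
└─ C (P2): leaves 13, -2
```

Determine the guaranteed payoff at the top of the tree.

-2

B (P2): min(-7, 6) = -7
C (P2): min(13, -2) = -2
Root (P1): max(-7, -2) = -2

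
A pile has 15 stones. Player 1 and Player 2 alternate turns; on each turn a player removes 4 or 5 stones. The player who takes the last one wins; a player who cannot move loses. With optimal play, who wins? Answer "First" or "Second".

First

Positions where the player to move wins (W) vs loses (L):
i:   0  1  2  3  4  5  6  7  8  9 10 11 12 13 14 15
     L  L  L  L  W  W  W  W  W  L  L  L  L  W  W  W
Position 15 is W, so the first player wins.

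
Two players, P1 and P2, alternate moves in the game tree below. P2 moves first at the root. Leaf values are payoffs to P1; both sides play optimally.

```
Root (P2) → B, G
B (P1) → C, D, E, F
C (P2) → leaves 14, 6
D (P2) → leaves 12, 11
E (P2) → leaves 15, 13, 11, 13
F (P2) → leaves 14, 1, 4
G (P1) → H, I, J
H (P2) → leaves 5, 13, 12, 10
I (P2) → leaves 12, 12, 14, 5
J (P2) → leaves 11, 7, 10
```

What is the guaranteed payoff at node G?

7

H: min(5, 13, 12, 10) = 5
I: min(12, 12, 14, 5) = 5
J: min(11, 7, 10) = 7
G: max(5, 5, 7) = 7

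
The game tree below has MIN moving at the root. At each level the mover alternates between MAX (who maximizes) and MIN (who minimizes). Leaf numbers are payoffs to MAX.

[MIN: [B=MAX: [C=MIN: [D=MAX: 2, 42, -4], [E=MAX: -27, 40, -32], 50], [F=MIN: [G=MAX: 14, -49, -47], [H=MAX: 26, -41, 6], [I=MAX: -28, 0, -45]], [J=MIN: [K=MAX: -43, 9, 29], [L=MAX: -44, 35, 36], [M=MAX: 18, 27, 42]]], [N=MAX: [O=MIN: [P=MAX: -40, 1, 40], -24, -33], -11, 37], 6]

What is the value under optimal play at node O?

P: max(-40, 1, 40) = 40
O: min(40, -24, -33) = -33

-33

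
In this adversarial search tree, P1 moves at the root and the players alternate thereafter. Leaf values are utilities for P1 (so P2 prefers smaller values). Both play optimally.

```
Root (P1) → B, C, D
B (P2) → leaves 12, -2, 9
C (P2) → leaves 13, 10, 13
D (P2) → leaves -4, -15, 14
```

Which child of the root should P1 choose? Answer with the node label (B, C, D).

B (P2): min(12, -2, 9) = -2
C (P2): min(13, 10, 13) = 10
D (P2): min(-4, -15, 14) = -15
Root (P1): max(-2, 10, -15) = 10
P1 picks the child with the highest value: C (value 10).

C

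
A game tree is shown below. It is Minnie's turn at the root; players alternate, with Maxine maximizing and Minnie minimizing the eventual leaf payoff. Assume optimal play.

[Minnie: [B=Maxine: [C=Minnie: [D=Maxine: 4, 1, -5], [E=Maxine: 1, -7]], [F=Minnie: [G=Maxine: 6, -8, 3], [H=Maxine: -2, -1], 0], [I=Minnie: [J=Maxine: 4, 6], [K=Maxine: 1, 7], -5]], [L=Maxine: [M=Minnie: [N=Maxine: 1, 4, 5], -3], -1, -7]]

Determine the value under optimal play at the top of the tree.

-1

D (Maxine): max(4, 1, -5) = 4
E (Maxine): max(1, -7) = 1
C (Minnie): min(4, 1) = 1
G (Maxine): max(6, -8, 3) = 6
H (Maxine): max(-2, -1) = -1
F (Minnie): min(6, -1, 0) = -1
J (Maxine): max(4, 6) = 6
K (Maxine): max(1, 7) = 7
I (Minnie): min(6, 7, -5) = -5
B (Maxine): max(1, -1, -5) = 1
N (Maxine): max(1, 4, 5) = 5
M (Minnie): min(5, -3) = -3
L (Maxine): max(-3, -1, -7) = -1
Root (Minnie): min(1, -1) = -1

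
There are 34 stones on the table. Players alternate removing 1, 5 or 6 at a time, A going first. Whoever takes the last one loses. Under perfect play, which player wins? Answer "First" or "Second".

Positions where the player to move wins (W) vs loses (L):
i:   0  1  2  3  4  5  6  7  8  9 10 11 12 13 14 15 16 17 18 19 20 21 22 23 24 25 26 27 28 29 30 31 32 33 34
     W  L  W  L  W  L  W  W  W  W  W  W  L  W  L  W  L  W  W  W  W  W  W  L  W  L  W  L  W  W  W  W  W  W  L
Position 34 is L, so the second player wins.

Second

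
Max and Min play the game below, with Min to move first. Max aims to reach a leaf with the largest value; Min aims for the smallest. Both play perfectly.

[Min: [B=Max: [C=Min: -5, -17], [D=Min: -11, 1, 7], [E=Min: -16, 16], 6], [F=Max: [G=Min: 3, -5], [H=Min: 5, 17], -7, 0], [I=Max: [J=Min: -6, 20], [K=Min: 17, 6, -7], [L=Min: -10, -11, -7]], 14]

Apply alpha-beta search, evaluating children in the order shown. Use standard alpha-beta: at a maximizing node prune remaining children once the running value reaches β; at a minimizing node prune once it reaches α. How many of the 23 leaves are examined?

20

C [α=-∞,β=+∞]: v=-17
D [α=-17,β=+∞]: v=-11
E [α=-11,β=+∞]: v=-16 after child 1 ≤ α → α-cutoff, skip 1
B [α=-∞,β=+∞]: v=6
G [α=-∞,β=6]: v=-5
H [α=-5,β=6]: v=5
F [α=-∞,β=6]: v=5
J [α=-∞,β=5]: v=-6
K [α=-6,β=5]: v=-7
L [α=-6,β=5]: v=-10 after child 1 ≤ α → α-cutoff, skip 2
I [α=-∞,β=5]: v=-6
Root [α=-∞,β=+∞]: v=-6
Leaves evaluated: 20 of 23.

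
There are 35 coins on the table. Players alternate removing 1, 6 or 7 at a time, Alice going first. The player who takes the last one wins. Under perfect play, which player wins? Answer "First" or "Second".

First

W/L table (W = player to move can force a win):
i:   0  1  2  3  4  5  6  7  8  9 10 11 12 13 14 15 16 17 18 19 20 21 22 23 24 25 26 27 28 29 30 31 32 33 34 35
     L  W  L  W  L  W  W  W  W  W  W  W  L  W  L  W  L  W  W  W  W  W  W  W  L  W  L  W  L  W  W  W  W  W  W  W
Position 35 is W, so the first player wins.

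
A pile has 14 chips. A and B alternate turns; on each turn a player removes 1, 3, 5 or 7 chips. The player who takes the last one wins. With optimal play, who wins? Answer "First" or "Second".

Second

Compute winning (W) and losing (L) positions by backward induction:
i:   0  1  2  3  4  5  6  7  8  9 10 11 12 13 14
     L  W  L  W  L  W  L  W  L  W  L  W  L  W  L
Position 14 is L, so the second player wins.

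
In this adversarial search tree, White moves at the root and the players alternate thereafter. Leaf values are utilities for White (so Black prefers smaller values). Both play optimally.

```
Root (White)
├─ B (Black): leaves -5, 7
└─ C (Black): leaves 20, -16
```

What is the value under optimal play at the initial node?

B (Black): min(-5, 7) = -5
C (Black): min(20, -16) = -16
Root (White): max(-5, -16) = -5

-5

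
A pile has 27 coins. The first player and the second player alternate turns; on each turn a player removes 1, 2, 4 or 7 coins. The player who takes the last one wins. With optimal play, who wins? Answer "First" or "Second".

Second

i:   0  1  2  3  4  5  6  7  8  9 10 11 12 13 14 15 16 17 18 19 20 21 22 23 24 25 26 27
     L  W  W  L  W  W  L  W  W  L  W  W  L  W  W  L  W  W  L  W  W  L  W  W  L  W  W  L
Position 27 is L, so the second player wins.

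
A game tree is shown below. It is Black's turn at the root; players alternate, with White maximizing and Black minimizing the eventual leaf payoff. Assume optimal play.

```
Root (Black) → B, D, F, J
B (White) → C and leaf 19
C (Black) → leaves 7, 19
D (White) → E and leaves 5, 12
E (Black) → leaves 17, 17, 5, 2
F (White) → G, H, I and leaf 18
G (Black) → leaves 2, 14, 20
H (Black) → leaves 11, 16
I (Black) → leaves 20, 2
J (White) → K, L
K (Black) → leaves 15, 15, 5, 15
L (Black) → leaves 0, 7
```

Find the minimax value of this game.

5

C (Black): min(7, 19) = 7
B (White): max(7, 19) = 19
E (Black): min(17, 17, 5, 2) = 2
D (White): max(2, 5, 12) = 12
G (Black): min(2, 14, 20) = 2
H (Black): min(11, 16) = 11
I (Black): min(20, 2) = 2
F (White): max(2, 11, 2, 18) = 18
K (Black): min(15, 15, 5, 15) = 5
L (Black): min(0, 7) = 0
J (White): max(5, 0) = 5
Root (Black): min(19, 12, 18, 5) = 5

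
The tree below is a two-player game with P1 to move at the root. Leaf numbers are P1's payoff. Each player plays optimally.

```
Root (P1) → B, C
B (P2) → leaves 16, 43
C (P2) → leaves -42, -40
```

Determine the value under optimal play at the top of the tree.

B (P2): min(16, 43) = 16
C (P2): min(-42, -40) = -42
Root (P1): max(16, -42) = 16

16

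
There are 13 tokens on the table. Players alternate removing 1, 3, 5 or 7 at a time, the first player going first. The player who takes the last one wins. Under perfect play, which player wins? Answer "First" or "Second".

W/L table (W = player to move can force a win):
i:   0  1  2  3  4  5  6  7  8  9 10 11 12 13
     L  W  L  W  L  W  L  W  L  W  L  W  L  W
Position 13 is W, so the first player wins.

First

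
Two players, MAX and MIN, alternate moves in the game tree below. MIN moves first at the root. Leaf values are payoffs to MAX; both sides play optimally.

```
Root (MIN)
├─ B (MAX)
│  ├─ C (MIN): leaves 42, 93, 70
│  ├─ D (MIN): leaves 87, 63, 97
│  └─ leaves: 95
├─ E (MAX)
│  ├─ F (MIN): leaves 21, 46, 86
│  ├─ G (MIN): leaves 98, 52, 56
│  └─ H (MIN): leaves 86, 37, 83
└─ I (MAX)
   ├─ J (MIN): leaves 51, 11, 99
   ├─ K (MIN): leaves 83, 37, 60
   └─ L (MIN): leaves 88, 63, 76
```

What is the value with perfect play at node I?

63

J: min(51, 11, 99) = 11
K: min(83, 37, 60) = 37
L: min(88, 63, 76) = 63
I: max(11, 37, 63) = 63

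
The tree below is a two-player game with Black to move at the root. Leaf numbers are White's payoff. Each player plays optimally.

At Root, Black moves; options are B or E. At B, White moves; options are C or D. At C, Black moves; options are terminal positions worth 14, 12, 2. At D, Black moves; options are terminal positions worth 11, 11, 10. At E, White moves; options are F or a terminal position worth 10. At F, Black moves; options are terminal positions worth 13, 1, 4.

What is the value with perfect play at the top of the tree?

C (Black): min(14, 12, 2) = 2
D (Black): min(11, 11, 10) = 10
B (White): max(2, 10) = 10
F (Black): min(13, 1, 4) = 1
E (White): max(1, 10) = 10
Root (Black): min(10, 10) = 10

10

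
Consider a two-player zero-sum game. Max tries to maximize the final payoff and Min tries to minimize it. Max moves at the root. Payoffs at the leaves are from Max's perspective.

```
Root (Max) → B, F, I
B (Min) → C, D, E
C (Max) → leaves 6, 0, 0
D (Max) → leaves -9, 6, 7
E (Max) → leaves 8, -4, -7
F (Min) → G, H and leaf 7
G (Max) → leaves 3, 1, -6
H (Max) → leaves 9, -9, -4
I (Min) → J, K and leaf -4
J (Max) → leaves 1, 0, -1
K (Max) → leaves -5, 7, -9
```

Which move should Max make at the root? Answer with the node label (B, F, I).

C (Max): max(6, 0, 0) = 6
D (Max): max(-9, 6, 7) = 7
E (Max): max(8, -4, -7) = 8
B (Min): min(6, 7, 8) = 6
G (Max): max(3, 1, -6) = 3
H (Max): max(9, -9, -4) = 9
F (Min): min(3, 9, 7) = 3
J (Max): max(1, 0, -1) = 1
K (Max): max(-5, 7, -9) = 7
I (Min): min(1, 7, -4) = -4
Root (Max): max(6, 3, -4) = 6
Max picks the child with the highest value: B (value 6).

B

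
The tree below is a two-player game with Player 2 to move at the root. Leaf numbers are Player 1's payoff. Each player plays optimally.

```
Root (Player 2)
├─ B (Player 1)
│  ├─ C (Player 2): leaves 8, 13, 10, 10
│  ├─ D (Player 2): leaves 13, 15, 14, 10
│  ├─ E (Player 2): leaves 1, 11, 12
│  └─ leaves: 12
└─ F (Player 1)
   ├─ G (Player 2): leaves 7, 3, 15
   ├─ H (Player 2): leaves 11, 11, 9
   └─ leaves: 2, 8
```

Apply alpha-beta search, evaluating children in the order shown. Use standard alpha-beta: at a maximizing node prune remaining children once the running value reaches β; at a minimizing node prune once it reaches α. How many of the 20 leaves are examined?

18

C [α=-∞,β=+∞]: v=8
D [α=8,β=+∞]: v=10
E [α=10,β=+∞]: v=1 after child 1 ≤ α → α-cutoff, skip 2
B [α=-∞,β=+∞]: v=12
G [α=-∞,β=12]: v=3
H [α=3,β=12]: v=9
F [α=-∞,β=12]: v=9
Root [α=-∞,β=+∞]: v=9
Leaves evaluated: 18 of 20.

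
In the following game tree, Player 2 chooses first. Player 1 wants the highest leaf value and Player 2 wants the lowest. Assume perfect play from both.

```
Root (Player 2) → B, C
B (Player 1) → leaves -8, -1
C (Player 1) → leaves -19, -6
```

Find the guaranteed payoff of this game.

-6

B (Player 1): max(-8, -1) = -1
C (Player 1): max(-19, -6) = -6
Root (Player 2): min(-1, -6) = -6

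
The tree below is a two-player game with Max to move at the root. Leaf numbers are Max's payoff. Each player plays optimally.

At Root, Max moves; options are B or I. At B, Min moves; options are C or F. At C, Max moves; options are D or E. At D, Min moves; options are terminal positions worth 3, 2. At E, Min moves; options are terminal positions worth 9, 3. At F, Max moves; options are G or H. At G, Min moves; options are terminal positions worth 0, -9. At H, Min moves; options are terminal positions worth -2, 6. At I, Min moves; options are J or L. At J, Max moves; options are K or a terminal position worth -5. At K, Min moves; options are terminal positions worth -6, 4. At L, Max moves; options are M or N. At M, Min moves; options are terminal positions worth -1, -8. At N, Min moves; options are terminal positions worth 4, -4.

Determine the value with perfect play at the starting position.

-2

D (Min): min(3, 2) = 2
E (Min): min(9, 3) = 3
C (Max): max(2, 3) = 3
G (Min): min(0, -9) = -9
H (Min): min(-2, 6) = -2
F (Max): max(-9, -2) = -2
B (Min): min(3, -2) = -2
K (Min): min(-6, 4) = -6
J (Max): max(-6, -5) = -5
M (Min): min(-1, -8) = -8
N (Min): min(4, -4) = -4
L (Max): max(-8, -4) = -4
I (Min): min(-5, -4) = -5
Root (Max): max(-2, -5) = -2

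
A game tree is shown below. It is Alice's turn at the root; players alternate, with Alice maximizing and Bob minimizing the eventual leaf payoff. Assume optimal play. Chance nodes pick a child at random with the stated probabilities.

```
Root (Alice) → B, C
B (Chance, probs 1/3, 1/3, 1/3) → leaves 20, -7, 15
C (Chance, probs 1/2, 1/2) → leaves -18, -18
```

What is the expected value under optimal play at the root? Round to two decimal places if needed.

9.33

B (Chance): 1/3·20 + 1/3·-7 + 1/3·15 = 9.33
C (Chance): 1/2·-18 + 1/2·-18 = -18
Root (Alice): max(9.33, -18) = 9.33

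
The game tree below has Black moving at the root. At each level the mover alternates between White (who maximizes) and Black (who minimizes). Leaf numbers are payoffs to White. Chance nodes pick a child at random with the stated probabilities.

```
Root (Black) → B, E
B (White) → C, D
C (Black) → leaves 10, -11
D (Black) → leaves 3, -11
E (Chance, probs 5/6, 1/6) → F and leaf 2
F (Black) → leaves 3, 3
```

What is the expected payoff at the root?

C (Black): min(10, -11) = -11
D (Black): min(3, -11) = -11
B (White): max(-11, -11) = -11
F (Black): min(3, 3) = 3
E (Chance): 5/6·3 + 1/6·2 = 2.83
Root (Black): min(-11, 2.83) = -11

-11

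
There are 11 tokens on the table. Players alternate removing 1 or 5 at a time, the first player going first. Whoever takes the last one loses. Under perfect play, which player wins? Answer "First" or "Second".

Mark each pile size as W (mover wins) or L (mover loses):
i:   0  1  2  3  4  5  6  7  8  9 10 11
     W  L  W  L  W  L  W  L  W  L  W  L
Position 11 is L, so the second player wins.

Second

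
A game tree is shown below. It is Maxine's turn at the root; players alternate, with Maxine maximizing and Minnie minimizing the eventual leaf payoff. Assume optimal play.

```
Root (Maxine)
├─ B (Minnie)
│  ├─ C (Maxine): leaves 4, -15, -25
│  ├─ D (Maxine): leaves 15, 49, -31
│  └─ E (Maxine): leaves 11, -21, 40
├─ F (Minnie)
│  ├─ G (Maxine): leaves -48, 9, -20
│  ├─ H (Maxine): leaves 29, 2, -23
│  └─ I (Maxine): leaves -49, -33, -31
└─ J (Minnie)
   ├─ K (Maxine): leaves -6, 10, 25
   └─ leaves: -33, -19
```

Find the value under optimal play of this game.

C (Maxine): max(4, -15, -25) = 4
D (Maxine): max(15, 49, -31) = 49
E (Maxine): max(11, -21, 40) = 40
B (Minnie): min(4, 49, 40) = 4
G (Maxine): max(-48, 9, -20) = 9
H (Maxine): max(29, 2, -23) = 29
I (Maxine): max(-49, -33, -31) = -31
F (Minnie): min(9, 29, -31) = -31
K (Maxine): max(-6, 10, 25) = 25
J (Minnie): min(25, -33, -19) = -33
Root (Maxine): max(4, -31, -33) = 4

4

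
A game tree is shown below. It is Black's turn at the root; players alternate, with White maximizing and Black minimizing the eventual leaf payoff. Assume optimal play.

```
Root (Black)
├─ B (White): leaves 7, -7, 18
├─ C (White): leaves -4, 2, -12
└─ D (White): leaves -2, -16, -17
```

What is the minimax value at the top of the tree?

B (White): max(7, -7, 18) = 18
C (White): max(-4, 2, -12) = 2
D (White): max(-2, -16, -17) = -2
Root (Black): min(18, 2, -2) = -2

-2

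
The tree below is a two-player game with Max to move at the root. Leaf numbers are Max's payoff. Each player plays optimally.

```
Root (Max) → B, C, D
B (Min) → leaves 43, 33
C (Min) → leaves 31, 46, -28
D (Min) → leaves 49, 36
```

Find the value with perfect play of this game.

B (Min): min(43, 33) = 33
C (Min): min(31, 46, -28) = -28
D (Min): min(49, 36) = 36
Root (Max): max(33, -28, 36) = 36

36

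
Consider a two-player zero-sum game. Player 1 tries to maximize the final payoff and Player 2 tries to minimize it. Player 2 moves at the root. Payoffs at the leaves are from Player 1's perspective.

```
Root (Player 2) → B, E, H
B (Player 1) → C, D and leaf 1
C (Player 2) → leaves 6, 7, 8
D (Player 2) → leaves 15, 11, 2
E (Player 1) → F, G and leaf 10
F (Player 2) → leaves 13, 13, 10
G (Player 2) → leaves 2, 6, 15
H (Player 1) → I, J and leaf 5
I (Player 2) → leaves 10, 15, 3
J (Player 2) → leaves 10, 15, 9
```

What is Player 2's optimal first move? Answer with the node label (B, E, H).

B

C (Player 2): min(6, 7, 8) = 6
D (Player 2): min(15, 11, 2) = 2
B (Player 1): max(6, 2, 1) = 6
F (Player 2): min(13, 13, 10) = 10
G (Player 2): min(2, 6, 15) = 2
E (Player 1): max(10, 2, 10) = 10
I (Player 2): min(10, 15, 3) = 3
J (Player 2): min(10, 15, 9) = 9
H (Player 1): max(3, 9, 5) = 9
Root (Player 2): min(6, 10, 9) = 6
Player 2 picks the child with the lowest value: B (value 6).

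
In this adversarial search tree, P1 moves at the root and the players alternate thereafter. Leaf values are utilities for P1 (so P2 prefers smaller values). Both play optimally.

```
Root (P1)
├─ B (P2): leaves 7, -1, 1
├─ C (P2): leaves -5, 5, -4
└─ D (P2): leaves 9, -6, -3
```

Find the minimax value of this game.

B (P2): min(7, -1, 1) = -1
C (P2): min(-5, 5, -4) = -5
D (P2): min(9, -6, -3) = -6
Root (P1): max(-1, -5, -6) = -1

-1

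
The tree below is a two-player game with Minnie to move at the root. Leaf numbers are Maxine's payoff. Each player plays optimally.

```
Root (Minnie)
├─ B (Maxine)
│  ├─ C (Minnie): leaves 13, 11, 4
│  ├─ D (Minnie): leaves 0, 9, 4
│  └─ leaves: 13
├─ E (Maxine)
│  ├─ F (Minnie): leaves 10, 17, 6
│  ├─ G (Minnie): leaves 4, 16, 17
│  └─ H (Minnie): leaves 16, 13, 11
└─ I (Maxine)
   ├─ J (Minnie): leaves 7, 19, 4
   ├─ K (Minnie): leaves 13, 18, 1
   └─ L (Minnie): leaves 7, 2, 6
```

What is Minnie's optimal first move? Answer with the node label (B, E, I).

I

C (Minnie): min(13, 11, 4) = 4
D (Minnie): min(0, 9, 4) = 0
B (Maxine): max(4, 0, 13) = 13
F (Minnie): min(10, 17, 6) = 6
G (Minnie): min(4, 16, 17) = 4
H (Minnie): min(16, 13, 11) = 11
E (Maxine): max(6, 4, 11) = 11
J (Minnie): min(7, 19, 4) = 4
K (Minnie): min(13, 18, 1) = 1
L (Minnie): min(7, 2, 6) = 2
I (Maxine): max(4, 1, 2) = 4
Root (Minnie): min(13, 11, 4) = 4
Minnie picks the child with the lowest value: I (value 4).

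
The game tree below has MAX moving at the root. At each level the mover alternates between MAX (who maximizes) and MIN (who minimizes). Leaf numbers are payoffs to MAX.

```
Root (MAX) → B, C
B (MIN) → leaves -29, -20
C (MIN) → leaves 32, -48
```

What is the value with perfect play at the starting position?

B (MIN): min(-29, -20) = -29
C (MIN): min(32, -48) = -48
Root (MAX): max(-29, -48) = -29

-29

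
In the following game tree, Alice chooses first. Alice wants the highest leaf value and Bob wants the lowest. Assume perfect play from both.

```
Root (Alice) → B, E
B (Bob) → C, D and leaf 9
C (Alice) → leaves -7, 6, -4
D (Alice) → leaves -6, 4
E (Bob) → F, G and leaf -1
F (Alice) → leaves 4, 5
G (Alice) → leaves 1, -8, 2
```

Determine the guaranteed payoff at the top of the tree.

C (Alice): max(-7, 6, -4) = 6
D (Alice): max(-6, 4) = 4
B (Bob): min(6, 4, 9) = 4
F (Alice): max(4, 5) = 5
G (Alice): max(1, -8, 2) = 2
E (Bob): min(5, 2, -1) = -1
Root (Alice): max(4, -1) = 4

4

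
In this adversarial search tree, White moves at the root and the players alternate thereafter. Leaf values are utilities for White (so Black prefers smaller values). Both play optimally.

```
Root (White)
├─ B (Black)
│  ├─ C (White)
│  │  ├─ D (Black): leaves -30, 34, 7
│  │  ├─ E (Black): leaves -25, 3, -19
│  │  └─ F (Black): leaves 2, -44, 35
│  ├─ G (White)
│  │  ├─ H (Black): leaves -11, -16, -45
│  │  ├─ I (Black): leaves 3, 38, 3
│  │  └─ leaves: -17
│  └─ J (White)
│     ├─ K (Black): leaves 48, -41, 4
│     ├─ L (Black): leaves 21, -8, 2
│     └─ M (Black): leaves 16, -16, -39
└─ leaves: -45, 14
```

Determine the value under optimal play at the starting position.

D (Black): min(-30, 34, 7) = -30
E (Black): min(-25, 3, -19) = -25
F (Black): min(2, -44, 35) = -44
C (White): max(-30, -25, -44) = -25
H (Black): min(-11, -16, -45) = -45
I (Black): min(3, 38, 3) = 3
G (White): max(-45, 3, -17) = 3
K (Black): min(48, -41, 4) = -41
L (Black): min(21, -8, 2) = -8
M (Black): min(16, -16, -39) = -39
J (White): max(-41, -8, -39) = -8
B (Black): min(-25, 3, -8) = -25
Root (White): max(-25, -45, 14) = 14

14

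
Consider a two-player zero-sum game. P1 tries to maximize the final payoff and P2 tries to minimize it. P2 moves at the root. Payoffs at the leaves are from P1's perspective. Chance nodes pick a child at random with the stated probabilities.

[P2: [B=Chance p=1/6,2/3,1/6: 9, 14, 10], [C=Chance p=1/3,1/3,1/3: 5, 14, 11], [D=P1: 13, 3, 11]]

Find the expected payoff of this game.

10

B (Chance): 1/6·9 + 2/3·14 + 1/6·10 = 12.5
C (Chance): 1/3·5 + 1/3·14 + 1/3·11 = 10
D (P1): max(13, 3, 11) = 13
Root (P2): min(12.5, 10, 13) = 10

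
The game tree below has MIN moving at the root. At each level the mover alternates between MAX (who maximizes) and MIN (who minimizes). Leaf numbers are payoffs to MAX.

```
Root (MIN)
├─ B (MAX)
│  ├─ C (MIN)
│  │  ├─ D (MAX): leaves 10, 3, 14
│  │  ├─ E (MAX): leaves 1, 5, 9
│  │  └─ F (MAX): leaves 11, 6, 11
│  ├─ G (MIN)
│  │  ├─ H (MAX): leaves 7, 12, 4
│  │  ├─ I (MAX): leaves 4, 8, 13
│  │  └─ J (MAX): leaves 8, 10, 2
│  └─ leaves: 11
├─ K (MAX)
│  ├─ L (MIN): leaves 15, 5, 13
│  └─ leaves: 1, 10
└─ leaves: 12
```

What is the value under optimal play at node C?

9

D: max(10, 3, 14) = 14
E: max(1, 5, 9) = 9
F: max(11, 6, 11) = 11
C: min(14, 9, 11) = 9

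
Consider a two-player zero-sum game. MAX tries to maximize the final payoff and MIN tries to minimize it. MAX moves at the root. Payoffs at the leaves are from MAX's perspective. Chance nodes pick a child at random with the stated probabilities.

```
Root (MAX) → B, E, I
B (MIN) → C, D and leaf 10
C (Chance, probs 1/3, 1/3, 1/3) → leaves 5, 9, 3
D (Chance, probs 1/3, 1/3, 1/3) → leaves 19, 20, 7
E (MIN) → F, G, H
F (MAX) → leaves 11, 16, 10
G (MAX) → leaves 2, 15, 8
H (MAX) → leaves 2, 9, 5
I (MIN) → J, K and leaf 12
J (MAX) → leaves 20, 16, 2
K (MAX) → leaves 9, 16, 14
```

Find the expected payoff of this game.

C (Chance): 1/3·5 + 1/3·9 + 1/3·3 = 5.67
D (Chance): 1/3·19 + 1/3·20 + 1/3·7 = 15.33
B (MIN): min(5.67, 15.33, 10) = 5.67
F (MAX): max(11, 16, 10) = 16
G (MAX): max(2, 15, 8) = 15
H (MAX): max(2, 9, 5) = 9
E (MIN): min(16, 15, 9) = 9
J (MAX): max(20, 16, 2) = 20
K (MAX): max(9, 16, 14) = 16
I (MIN): min(20, 16, 12) = 12
Root (MAX): max(5.67, 9, 12) = 12

12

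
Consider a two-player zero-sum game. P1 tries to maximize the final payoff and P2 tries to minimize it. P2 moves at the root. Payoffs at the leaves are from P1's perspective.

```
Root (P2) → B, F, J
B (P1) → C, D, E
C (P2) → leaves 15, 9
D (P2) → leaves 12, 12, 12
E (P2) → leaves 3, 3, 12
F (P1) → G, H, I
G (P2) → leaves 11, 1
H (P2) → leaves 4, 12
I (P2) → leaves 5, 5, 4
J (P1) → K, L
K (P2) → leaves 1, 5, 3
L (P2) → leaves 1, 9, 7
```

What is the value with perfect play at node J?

K: min(1, 5, 3) = 1
L: min(1, 9, 7) = 1
J: max(1, 1) = 1

1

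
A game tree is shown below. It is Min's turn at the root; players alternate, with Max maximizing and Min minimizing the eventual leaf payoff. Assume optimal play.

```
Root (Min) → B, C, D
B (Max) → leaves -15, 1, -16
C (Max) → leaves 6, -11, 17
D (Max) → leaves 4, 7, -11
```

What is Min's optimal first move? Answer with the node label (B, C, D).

B (Max): max(-15, 1, -16) = 1
C (Max): max(6, -11, 17) = 17
D (Max): max(4, 7, -11) = 7
Root (Min): min(1, 17, 7) = 1
Min picks the child with the lowest value: B (value 1).

B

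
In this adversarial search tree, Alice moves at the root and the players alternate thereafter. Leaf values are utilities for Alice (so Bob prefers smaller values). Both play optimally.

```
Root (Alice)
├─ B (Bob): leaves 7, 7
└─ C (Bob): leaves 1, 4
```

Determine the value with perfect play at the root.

B (Bob): min(7, 7) = 7
C (Bob): min(1, 4) = 1
Root (Alice): max(7, 1) = 7

7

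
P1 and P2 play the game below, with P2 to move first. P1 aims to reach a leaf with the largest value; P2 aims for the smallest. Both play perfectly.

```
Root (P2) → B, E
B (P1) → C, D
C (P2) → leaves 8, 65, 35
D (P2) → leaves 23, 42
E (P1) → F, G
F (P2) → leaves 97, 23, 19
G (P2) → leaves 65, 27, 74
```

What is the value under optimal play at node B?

23

C: min(8, 65, 35) = 8
D: min(23, 42) = 23
B: max(8, 23) = 23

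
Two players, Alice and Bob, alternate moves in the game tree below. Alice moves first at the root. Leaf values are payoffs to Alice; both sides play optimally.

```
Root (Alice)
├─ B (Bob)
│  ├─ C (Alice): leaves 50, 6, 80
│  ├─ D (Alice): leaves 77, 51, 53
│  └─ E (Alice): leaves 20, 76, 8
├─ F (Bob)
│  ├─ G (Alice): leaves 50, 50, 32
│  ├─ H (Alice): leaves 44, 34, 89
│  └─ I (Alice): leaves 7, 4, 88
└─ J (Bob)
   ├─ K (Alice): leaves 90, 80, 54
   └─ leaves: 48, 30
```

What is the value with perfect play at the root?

76

C (Alice): max(50, 6, 80) = 80
D (Alice): max(77, 51, 53) = 77
E (Alice): max(20, 76, 8) = 76
B (Bob): min(80, 77, 76) = 76
G (Alice): max(50, 50, 32) = 50
H (Alice): max(44, 34, 89) = 89
I (Alice): max(7, 4, 88) = 88
F (Bob): min(50, 89, 88) = 50
K (Alice): max(90, 80, 54) = 90
J (Bob): min(90, 48, 30) = 30
Root (Alice): max(76, 50, 30) = 76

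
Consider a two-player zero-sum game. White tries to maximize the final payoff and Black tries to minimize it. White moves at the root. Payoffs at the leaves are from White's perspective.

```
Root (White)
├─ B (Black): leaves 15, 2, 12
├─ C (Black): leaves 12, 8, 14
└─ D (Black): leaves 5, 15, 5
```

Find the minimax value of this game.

B (Black): min(15, 2, 12) = 2
C (Black): min(12, 8, 14) = 8
D (Black): min(5, 15, 5) = 5
Root (White): max(2, 8, 5) = 8

8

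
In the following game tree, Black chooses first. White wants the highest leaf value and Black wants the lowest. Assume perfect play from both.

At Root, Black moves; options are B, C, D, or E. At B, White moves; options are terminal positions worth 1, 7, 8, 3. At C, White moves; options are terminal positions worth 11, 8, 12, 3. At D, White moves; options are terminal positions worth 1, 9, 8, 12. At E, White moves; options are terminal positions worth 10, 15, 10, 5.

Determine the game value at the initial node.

8

B (White): max(1, 7, 8, 3) = 8
C (White): max(11, 8, 12, 3) = 12
D (White): max(1, 9, 8, 12) = 12
E (White): max(10, 15, 10, 5) = 15
Root (Black): min(8, 12, 12, 15) = 8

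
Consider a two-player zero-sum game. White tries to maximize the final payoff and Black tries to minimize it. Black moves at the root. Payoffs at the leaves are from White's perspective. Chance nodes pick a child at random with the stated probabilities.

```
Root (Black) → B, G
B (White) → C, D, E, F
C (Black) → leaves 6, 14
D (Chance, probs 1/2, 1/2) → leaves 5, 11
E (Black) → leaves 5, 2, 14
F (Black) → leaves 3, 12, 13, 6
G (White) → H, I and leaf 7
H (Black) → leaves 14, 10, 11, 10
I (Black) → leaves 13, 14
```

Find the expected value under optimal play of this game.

8

C (Black): min(6, 14) = 6
D (Chance): 1/2·5 + 1/2·11 = 8
E (Black): min(5, 2, 14) = 2
F (Black): min(3, 12, 13, 6) = 3
B (White): max(6, 8, 2, 3) = 8
H (Black): min(14, 10, 11, 10) = 10
I (Black): min(13, 14) = 13
G (White): max(10, 13, 7) = 13
Root (Black): min(8, 13) = 8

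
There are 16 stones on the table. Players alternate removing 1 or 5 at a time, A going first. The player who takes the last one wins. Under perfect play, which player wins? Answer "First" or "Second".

Mark each pile size as W (mover wins) or L (mover loses):
i:   0  1  2  3  4  5  6  7  8  9 10 11 12 13 14 15 16
     L  W  L  W  L  W  L  W  L  W  L  W  L  W  L  W  L
Position 16 is L, so the second player wins.

Second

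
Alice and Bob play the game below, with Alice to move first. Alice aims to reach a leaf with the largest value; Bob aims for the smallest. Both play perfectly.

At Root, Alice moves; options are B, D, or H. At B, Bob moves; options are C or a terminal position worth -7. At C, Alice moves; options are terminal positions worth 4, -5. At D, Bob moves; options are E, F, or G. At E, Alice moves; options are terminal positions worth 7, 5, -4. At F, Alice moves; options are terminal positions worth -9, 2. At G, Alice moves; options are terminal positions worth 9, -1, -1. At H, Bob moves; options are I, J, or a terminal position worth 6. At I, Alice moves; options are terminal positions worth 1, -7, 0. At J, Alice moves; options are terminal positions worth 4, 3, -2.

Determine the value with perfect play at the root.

2

C (Alice): max(4, -5) = 4
B (Bob): min(4, -7) = -7
E (Alice): max(7, 5, -4) = 7
F (Alice): max(-9, 2) = 2
G (Alice): max(9, -1, -1) = 9
D (Bob): min(7, 2, 9) = 2
I (Alice): max(1, -7, 0) = 1
J (Alice): max(4, 3, -2) = 4
H (Bob): min(1, 4, 6) = 1
Root (Alice): max(-7, 2, 1) = 2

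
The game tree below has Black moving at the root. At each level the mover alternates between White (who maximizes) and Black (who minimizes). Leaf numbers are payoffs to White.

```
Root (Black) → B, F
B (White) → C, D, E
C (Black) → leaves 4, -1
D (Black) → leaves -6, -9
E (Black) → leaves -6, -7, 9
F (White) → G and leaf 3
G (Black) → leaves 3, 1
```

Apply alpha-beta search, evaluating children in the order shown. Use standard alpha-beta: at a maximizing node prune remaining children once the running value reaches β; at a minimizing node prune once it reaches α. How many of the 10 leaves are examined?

6

C [α=-∞,β=+∞]: v=-1
D [α=-1,β=+∞]: v=-6 after child 1 ≤ α → α-cutoff, skip 1
E [α=-1,β=+∞]: v=-6 after child 1 ≤ α → α-cutoff, skip 2
B [α=-∞,β=+∞]: v=-1
G [α=-∞,β=-1]: v=1
F [α=-∞,β=-1]: v=1 after child 1 ≥ β → β-cutoff, skip 1
Root [α=-∞,β=+∞]: v=-1
Leaves evaluated: 6 of 10.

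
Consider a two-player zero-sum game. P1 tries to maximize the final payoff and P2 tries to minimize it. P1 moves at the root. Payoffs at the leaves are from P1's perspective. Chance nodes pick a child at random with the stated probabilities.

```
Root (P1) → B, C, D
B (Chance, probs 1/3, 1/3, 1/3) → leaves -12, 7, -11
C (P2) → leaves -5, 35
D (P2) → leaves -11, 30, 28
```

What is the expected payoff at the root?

-5

B (Chance): 1/3·-12 + 1/3·7 + 1/3·-11 = -5.33
C (P2): min(-5, 35) = -5
D (P2): min(-11, 30, 28) = -11
Root (P1): max(-5.33, -5, -11) = -5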